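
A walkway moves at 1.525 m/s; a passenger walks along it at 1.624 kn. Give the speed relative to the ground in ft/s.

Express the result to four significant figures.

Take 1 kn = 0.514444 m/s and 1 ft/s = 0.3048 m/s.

7.744 ft/s

1.525 m/s (already m/s)
1.624 kn × 0.514444 = 0.835457 m/s
Sum: 1.525 + 0.835457 = 2.36046 m/s
In ft/s: 2.36046 / 0.3048 = 7.74429 ft/s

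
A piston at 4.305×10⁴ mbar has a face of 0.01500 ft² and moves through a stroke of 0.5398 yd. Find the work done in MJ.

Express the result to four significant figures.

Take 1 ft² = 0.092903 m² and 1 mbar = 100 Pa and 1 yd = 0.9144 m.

4.305×10⁴ mbar → 4.305×10⁶ Pa
0.01500 ft² → 0.00139354 m²
F = P × A = 4.305×10⁶ × 0.00139354 = 5999.19 N
0.5398 yd → 0.493593 m
W = F × d = 5999.19 × 0.493593 = 2961.16 J
In MJ: 2961.16 / 1000000 = 0.00296116 MJ

0.002961 MJ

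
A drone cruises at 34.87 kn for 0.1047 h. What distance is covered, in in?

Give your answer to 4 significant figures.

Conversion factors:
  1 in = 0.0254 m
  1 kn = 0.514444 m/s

2.662×10⁵ in

34.87 kn × 0.514444 = 17.9387 m/s
0.1047 h × 3600 = 376.92 s
d = v × t = 17.9387 m/s × 376.92 s = 6761.45 m
6761.45 m ÷ (0.0254 m/in) = 266199 in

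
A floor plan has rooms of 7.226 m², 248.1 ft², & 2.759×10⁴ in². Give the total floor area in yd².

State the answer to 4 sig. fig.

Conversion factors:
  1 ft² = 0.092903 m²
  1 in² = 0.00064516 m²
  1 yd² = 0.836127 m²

7.226 m² (already m²)
248.1 ft² × 0.092903 = 23.0492 m²
2.759×10⁴ in² × 0.00064516 = 17.8 m²
Sum: 7.226 + 23.0492 + 17.8 = 48.0752 m²
In yd²: 48.0752 / 0.836127 = 57.4975 yd²

57.50 yd²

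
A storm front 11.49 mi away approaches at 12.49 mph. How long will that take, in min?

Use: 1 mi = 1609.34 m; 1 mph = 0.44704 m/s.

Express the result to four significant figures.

11.49 mi × 1609.34 = 18491.3 m
12.49 mph × 0.44704 = 5.58353 m/s
t = d / v = 18491.3 m / 5.58353 m/s = 3311.76 s
3311.76 s ÷ (60 s/min) = 55.196 min

55.20 min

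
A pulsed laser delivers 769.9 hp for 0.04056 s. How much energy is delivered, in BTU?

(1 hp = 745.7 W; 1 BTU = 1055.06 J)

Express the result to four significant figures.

769.9 hp × 745.7 → 574114 W
E = P × t = 574114 W × 0.04056 s = 23286.1 J
23286.1 J ÷ (1055.06 J/BTU) = 22.0709 BTU

22.07 BTU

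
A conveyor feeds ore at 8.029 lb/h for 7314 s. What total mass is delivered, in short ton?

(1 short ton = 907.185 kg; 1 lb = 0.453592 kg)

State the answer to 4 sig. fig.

0.008156 short ton

8.029 lb/h → 0.00101164 kg/s
m = ṁ × t = 0.00101164 × 7314 = 7.39913 kg
In short ton: 7.39913 / 907.185 = 0.00815614 short ton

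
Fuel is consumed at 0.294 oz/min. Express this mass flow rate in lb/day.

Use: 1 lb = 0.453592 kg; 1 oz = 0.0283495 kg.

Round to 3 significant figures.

26.5 lb/day

0.294 oz/min × 0.0283495 kg/oz ÷ 60 s/min = 1.38913×10⁻⁴ kg/s
1.38913×10⁻⁴ kg/s ÷ 0.453592 kg/lb × 86400 s/day = 26.4601 lb/day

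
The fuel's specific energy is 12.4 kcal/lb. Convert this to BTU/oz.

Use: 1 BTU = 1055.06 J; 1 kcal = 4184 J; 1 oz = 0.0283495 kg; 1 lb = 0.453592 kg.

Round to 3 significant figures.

3.07 BTU/oz

12.4 kcal/lb × 4184 J/kcal ÷ 0.453592 kg/lb = 114379 J/kg
114379 J/kg ÷ 1055.06 J/BTU × 0.0283495 kg/oz = 3.07337 BTU/oz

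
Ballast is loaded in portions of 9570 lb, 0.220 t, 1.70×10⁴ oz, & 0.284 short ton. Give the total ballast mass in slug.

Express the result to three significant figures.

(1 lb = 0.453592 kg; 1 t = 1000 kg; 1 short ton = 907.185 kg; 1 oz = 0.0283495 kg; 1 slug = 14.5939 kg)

9570 lb × 0.453592 = 4340.88 kg
0.220 t × 1000 = 220 kg
1.70×10⁴ oz × 0.0283495 = 481.942 kg
0.284 short ton × 907.185 = 257.641 kg
Combined: 4340.88 + 220 + 481.942 + 257.641 = 5300.46 kg
In slug: 5300.46 / 14.5939 = 363.197 slug

363 slug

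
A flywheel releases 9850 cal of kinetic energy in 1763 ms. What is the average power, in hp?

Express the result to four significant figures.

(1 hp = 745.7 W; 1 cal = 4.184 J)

31.35 hp

9850 cal × 4.184 → 41212.4 J
1763 ms × 0.001 → 1.763 s
P = E / t = 41212.4 J / 1.763 s = 23376.3 W
23376.3 W ÷ (745.7 W/hp) = 31.3481 hp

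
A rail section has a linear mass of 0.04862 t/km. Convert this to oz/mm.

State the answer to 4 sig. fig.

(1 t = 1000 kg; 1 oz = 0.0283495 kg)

0.001715 oz/mm

0.04862 t/km × 1000 kg/t ÷ 1000 m/km = 0.04862 kg/m
0.04862 kg/m ÷ 0.0283495 kg/oz × 0.001 m/mm = 0.00171502 oz/mm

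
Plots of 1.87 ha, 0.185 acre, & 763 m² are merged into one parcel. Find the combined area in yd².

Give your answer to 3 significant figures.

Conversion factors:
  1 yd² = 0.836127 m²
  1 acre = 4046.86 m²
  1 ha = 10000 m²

1.87 ha × 10000 = 18700 m²
0.185 acre × 4046.86 = 748.669 m²
763 m² (already m²)
Combined: 18700 + 748.669 + 763 = 20211.7 m²
In yd²: 20211.7 / 0.836127 = 24173 yd²

2.42×10⁴ yd²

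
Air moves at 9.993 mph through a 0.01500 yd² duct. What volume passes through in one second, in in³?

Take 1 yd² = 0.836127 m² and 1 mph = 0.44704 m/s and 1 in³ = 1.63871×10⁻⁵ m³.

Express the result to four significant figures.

9.993 mph × 0.44704 = 4.46727 m/s
0.01500 yd² × 0.836127 = 0.0125419 m²
V = v × A × t = 4.46727 m/s × 0.0125419 m² × 1 s = 0.0560281 m³
0.0560281 m³ ÷ (1.63871×10⁻⁵ m³/in³) = 3419.04 in³

3419 in³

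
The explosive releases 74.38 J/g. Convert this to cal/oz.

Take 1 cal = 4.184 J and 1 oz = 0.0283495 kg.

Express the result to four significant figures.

504.0 cal/oz

74.38 J/g ÷ 0.001 kg/g = 74380 J/kg
74380 J/kg ÷ 4.184 J/cal × 0.0283495 kg/oz = 503.976 cal/oz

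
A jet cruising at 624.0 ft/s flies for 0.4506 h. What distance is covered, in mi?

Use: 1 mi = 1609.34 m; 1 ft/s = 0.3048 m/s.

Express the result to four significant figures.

191.7 mi

624.0 ft/s × 0.3048 → 190.195 m/s
0.4506 h × 3600 → 1622.16 s
d = v × t = 190.195 m/s × 1622.16 s = 308527 m
308527 m ÷ (1609.34 m/mi) = 191.71 mi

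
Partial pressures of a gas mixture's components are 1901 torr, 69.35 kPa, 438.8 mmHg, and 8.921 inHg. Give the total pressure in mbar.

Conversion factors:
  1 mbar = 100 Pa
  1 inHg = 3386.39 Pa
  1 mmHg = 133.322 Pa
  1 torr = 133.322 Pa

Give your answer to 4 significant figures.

1901 torr × 133.322 = 253445 Pa
69.35 kPa × 1000 = 69350 Pa
438.8 mmHg × 133.322 = 58501.7 Pa
8.921 inHg × 3386.39 = 30210 Pa
Combined: 253445 + 69350 + 58501.7 + 30210 = 411507 Pa
In mbar: 411507 / 100 = 4115.07 mbar

4115 mbar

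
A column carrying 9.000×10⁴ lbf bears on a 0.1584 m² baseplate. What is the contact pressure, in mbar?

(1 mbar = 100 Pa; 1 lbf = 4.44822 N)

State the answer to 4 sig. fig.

2.527×10⁴ mbar

9.000×10⁴ lbf × 4.44822 → 400340 N
P = F / A = 400340 N / 0.1584 m² = 2.5274×10⁶ Pa
2.5274×10⁶ Pa ÷ (100 Pa/mbar) = 25274 mbar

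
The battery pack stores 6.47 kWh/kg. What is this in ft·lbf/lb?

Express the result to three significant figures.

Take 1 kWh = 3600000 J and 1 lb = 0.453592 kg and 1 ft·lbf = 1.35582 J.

6.47 kWh/kg × 3600000 J/kWh = 2.3292×10⁷ J/kg
2.3292×10⁷ J/kg ÷ 1.35582 J/ft·lbf × 0.453592 kg/lb = 7.79238×10⁶ ft·lbf/lb

7.79×10⁶ ft·lbf/lb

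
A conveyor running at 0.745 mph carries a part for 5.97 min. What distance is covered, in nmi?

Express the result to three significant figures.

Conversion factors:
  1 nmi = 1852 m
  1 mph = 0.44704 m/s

0.745 mph × 0.44704 → 0.333045 m/s
5.97 min × 60 → 358.2 s
d = v × t = 0.333045 m/s × 358.2 s = 119.297 m
119.297 m ÷ (1852 m/nmi) = 0.0644152 nmi

0.0644 nmi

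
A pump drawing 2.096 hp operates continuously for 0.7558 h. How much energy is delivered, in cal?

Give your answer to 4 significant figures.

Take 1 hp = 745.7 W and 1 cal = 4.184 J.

2.096 hp × 745.7 = 1562.99 W
0.7558 h × 3600 = 2720.88 s
E = P × t = 1562.99 W × 2720.88 s = 4.25271×10⁶ J
4.25271×10⁶ J ÷ (4.184 J/cal) = 1.01642×10⁶ cal

1.016×10⁶ cal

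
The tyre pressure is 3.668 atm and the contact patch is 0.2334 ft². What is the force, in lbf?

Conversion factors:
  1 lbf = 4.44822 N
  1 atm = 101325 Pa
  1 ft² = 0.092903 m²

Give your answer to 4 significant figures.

3.668 atm × 101325 = 371660 Pa
0.2334 ft² × 0.092903 = 0.0216836 m²
F = P × A = 371660 Pa × 0.0216836 m² = 8058.93 N
8058.93 N ÷ (4.44822 N/lbf) = 1811.72 lbf

1812 lbf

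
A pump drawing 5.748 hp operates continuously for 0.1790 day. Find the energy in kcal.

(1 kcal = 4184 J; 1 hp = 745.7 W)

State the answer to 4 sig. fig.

5.748 hp × 745.7 = 4286.28 W
0.1790 day × 86400 = 15465.6 s
E = P × t = 4286.28 W × 15465.6 s = 6.62899×10⁷ J
6.62899×10⁷ J ÷ (4184 J/kcal) = 15843.7 kcal

1.584×10⁴ kcal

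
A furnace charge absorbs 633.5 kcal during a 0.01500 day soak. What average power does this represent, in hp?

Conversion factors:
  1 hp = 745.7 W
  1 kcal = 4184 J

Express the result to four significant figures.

2.743 hp

633.5 kcal × 4184 → 2.65056×10⁶ J
0.01500 day × 86400 → 1296 s
P = E / t = 2.65056×10⁶ J / 1296 s = 2045.19 W
2045.19 W ÷ (745.7 W/hp) = 2.74264 hp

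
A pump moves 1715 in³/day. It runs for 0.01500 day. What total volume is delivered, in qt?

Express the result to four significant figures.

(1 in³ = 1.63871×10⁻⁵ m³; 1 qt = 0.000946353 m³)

1715 in³/day → 3.25276×10⁻⁷ m³/s
0.01500 day → 1296 s
V = Q × t = 3.25276×10⁻⁷ × 1296 = 4.21558×10⁻⁴ m³
In qt: 4.21558×10⁻⁴ / 0.000946353 = 0.445455 qt

0.4455 qt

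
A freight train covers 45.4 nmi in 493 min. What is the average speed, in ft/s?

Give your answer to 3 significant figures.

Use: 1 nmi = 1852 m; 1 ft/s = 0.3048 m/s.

45.4 nmi × 1852 → 84080.8 m
493 min × 60 → 29580 s
v = d / t = 84080.8 m / 29580 s = 2.84249 m/s
2.84249 m/s ÷ (0.3048 m/s/ft/s) = 9.32575 ft/s

9.33 ft/s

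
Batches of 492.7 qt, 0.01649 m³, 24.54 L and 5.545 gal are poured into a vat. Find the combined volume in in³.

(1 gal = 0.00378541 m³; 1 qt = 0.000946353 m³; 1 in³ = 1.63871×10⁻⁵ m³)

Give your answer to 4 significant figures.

492.7 qt × 0.000946353 = 0.466268 m³
0.01649 m³ (already m³)
24.54 L × 0.001 = 0.02454 m³
5.545 gal × 0.00378541 = 0.0209901 m³
Sum: 0.466268 + 0.01649 + 0.02454 + 0.0209901 = 0.528288 m³
In in³: 0.528288 / 1.63871×10⁻⁵ = 32238 in³

3.224×10⁴ in³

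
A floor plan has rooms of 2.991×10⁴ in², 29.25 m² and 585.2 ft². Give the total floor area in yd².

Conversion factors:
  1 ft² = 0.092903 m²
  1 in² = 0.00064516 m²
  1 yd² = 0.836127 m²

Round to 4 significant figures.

2.991×10⁴ in² × 0.00064516 = 19.2967 m²
29.25 m² (already m²)
585.2 ft² × 0.092903 = 54.3668 m²
Sum: 19.2967 + 29.25 + 54.3668 = 102.914 m²
In yd²: 102.914 / 0.836127 = 123.084 yd²

123.1 yd²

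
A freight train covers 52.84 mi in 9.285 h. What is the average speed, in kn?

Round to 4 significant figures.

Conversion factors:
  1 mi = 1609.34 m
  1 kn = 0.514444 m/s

52.84 mi × 1609.34 → 85037.5 m
9.285 h × 3600 → 33426 s
v = d / t = 85037.5 m / 33426 s = 2.54405 m/s
2.54405 m/s ÷ (0.514444 m/s/kn) = 4.94524 kn

4.945 kn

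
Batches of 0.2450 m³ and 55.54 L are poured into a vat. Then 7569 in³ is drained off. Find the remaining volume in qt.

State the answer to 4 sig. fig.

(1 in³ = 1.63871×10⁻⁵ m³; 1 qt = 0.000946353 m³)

0.2450 m³ (already m³)
55.54 L × 0.001 = 0.05554 m³
7569 in³ × 1.63871×10⁻⁵ = 0.124034 m³
Net: 0.245 + 0.05554 − 0.124034 = 0.176506 m³
In qt: 0.176506 / 0.000946353 = 186.512 qt

186.5 qt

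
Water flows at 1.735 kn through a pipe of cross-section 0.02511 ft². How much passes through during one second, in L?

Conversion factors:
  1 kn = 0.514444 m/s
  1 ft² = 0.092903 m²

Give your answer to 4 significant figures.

1.735 kn × 0.514444 = 0.89256 m/s
0.02511 ft² × 0.092903 = 0.00233279 m²
V = v × A × t = 0.89256 m/s × 0.00233279 m² × 1 s = 0.00208216 m³
0.00208216 m³ ÷ (0.001 m³/L) = 2.08216 L

2.082 L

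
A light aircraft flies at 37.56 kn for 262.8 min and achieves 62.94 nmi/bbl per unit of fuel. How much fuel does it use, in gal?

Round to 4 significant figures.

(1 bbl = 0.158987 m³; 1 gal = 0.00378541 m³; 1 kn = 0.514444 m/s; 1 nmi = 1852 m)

109.8 gal

37.56 kn → 19.3225 m/s
262.8 min → 15768 s
d = v × t = 19.3225 × 15768 = 304677 m
62.94 nmi/bbl → 733172 m/m³
V = d / (distance per unit fuel) = 304677 / 733172 = 0.41556 m³
In gal: 0.41556 / 0.00378541 = 109.779 gal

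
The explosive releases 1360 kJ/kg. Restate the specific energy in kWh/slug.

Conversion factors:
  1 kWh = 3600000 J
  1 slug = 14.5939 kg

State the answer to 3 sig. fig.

1360 kJ/kg × 1000 J/kJ = 1.36×10⁶ J/kg
1.36×10⁶ J/kg ÷ 3600000 J/kWh × 14.5939 kg/slug = 5.51325 kWh/slug

5.51 kWh/slug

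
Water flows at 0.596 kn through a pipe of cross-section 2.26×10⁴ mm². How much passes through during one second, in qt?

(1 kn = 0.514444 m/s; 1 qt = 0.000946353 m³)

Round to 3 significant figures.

7.32 qt

0.596 kn × 0.514444 → 0.306609 m/s
2.26×10⁴ mm² × 10⁻⁶ → 0.0226 m²
V = v × A × t = 0.306609 m/s × 0.0226 m² × 1 s = 0.00692936 m³
0.00692936 m³ ÷ (0.000946353 m³/qt) = 7.32217 qt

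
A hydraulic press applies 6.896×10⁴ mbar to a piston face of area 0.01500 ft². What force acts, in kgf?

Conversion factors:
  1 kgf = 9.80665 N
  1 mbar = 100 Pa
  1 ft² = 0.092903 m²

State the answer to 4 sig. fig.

6.896×10⁴ mbar × 100 = 6.896×10⁶ Pa
0.01500 ft² × 0.092903 = 0.00139354 m²
F = P × A = 6.896×10⁶ Pa × 0.00139354 m² = 9609.85 N
9609.85 N ÷ (9.80665 N/kgf) = 979.932 kgf

979.9 kgf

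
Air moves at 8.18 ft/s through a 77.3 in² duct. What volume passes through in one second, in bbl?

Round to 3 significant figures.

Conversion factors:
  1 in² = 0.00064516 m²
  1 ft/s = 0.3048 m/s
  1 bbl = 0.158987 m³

0.782 bbl

8.18 ft/s × 0.3048 = 2.49326 m/s
77.3 in² × 0.00064516 = 0.0498709 m²
V = v × A × t = 2.49326 m/s × 0.0498709 m² × 1 s = 0.124341 m³
0.124341 m³ ÷ (0.158987 m³/bbl) = 0.782083 bbl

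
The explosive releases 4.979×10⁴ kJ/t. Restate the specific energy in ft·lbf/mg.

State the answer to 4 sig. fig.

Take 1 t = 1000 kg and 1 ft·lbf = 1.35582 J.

0.03672 ft·lbf/mg

4.979×10⁴ kJ/t × 1000 J/kJ ÷ 1000 kg/t = 49790 J/kg
49790 J/kg ÷ 1.35582 J/ft·lbf × 10⁻⁶ kg/mg = 0.0367232 ft·lbf/mg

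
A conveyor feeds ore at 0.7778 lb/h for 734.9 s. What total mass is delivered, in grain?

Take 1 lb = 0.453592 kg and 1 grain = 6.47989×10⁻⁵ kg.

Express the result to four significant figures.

0.7778 lb/h → 9.80011×10⁻⁵ kg/s
m = ṁ × t = 9.80011×10⁻⁵ × 734.9 = 0.072021 kg
In grain: 0.072021 / 6.47989×10⁻⁵ = 1111.45 grain

1111 grain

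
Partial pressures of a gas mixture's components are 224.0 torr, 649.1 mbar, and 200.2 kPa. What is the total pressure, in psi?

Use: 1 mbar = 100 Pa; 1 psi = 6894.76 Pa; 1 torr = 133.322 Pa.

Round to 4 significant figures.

224.0 torr × 133.322 = 29864.1 Pa
649.1 mbar × 100 = 64910 Pa
200.2 kPa × 1000 = 200200 Pa
Combined: 29864.1 + 64910 + 200200 = 294974 Pa
In psi: 294974 / 6894.76 = 42.7823 psi

42.78 psi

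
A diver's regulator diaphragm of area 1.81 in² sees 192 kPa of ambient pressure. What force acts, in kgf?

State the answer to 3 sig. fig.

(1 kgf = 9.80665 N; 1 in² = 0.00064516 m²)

22.9 kgf

192 kPa × 1000 = 192000 Pa
1.81 in² × 0.00064516 = 0.00116774 m²
F = P × A = 192000 Pa × 0.00116774 m² = 224.206 N
224.206 N ÷ (9.80665 N/kgf) = 22.8626 kgf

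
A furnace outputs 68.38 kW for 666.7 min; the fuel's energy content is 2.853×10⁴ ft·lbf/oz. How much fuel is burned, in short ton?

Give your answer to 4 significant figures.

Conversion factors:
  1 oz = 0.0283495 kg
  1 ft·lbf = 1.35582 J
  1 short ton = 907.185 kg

2.210 short ton

68.38 kW → 68380 W
666.7 min → 40002 s
E = P × t = 68380 × 40002 = 2.73534×10⁹ J
2.853×10⁴ ft·lbf/oz → 1.36445×10⁶ J/kg
m = E / e_s = 2.73534×10⁹ / 1.36445×10⁶ = 2004.72 kg
In short ton: 2004.72 / 907.185 = 2.20982 short ton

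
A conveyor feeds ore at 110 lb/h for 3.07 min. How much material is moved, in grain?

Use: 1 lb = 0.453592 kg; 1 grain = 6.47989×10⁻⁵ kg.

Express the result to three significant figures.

110 lb/h → 0.0138598 kg/s
3.07 min → 184.2 s
m = ṁ × t = 0.0138598 × 184.2 = 2.55298 kg
In grain: 2.55298 / 6.47989×10⁻⁵ = 39398.5 grain

3.94×10⁴ grain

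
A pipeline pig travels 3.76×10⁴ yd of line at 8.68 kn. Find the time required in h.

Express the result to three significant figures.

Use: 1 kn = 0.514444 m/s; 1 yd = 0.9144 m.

2.14 h

3.76×10⁴ yd × 0.9144 → 34381.4 m
8.68 kn × 0.514444 → 4.46537 m/s
t = d / v = 34381.4 m / 4.46537 m/s = 7699.56 s
7699.56 s ÷ (3600 s/h) = 2.13877 h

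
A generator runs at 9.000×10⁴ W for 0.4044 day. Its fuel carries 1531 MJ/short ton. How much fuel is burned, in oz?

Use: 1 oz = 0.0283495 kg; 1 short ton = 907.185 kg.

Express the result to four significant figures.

0.4044 day → 34940.2 s
E = P × t = 90000 × 34940.2 = 3.14462×10⁹ J
1531 MJ/short ton → 1.68764×10⁶ J/kg
m = E / e_s = 3.14462×10⁹ / 1.68764×10⁶ = 1863.32 kg
In oz: 1863.32 / 0.0283495 = 65726.7 oz

6.573×10⁴ oz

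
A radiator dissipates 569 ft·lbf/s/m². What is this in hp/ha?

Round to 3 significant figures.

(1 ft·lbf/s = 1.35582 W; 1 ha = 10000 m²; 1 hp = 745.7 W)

1.03×10⁴ hp/ha

569 ft·lbf/s/m² × 1.35582 W/ft·lbf/s = 771.462 W/m²
771.462 W/m² ÷ 745.7 W/hp × 10000 m²/ha = 10345.5 hp/ha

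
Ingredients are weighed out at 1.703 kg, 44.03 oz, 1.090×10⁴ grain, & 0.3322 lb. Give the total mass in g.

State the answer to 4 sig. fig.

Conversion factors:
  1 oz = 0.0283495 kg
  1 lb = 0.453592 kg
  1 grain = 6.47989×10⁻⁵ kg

1.703 kg (already kg)
44.03 oz × 0.0283495 → 1.24823 kg
1.090×10⁴ grain × 6.47989×10⁻⁵ → 0.706308 kg
0.3322 lb × 0.453592 → 0.150683 kg
Sum: 1.703 + 1.24823 + 0.706308 + 0.150683 = 3.80822 kg
In g: 3.80822 / 0.001 = 3808.22 g

3808 g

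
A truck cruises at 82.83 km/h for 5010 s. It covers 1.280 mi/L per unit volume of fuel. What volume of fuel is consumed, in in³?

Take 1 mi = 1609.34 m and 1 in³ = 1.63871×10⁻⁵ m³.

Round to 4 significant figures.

82.83 km/h → 23.0083 m/s
d = v × t = 23.0083 × 5010 = 115272 m
1.280 mi/L → 2.05996×10⁶ m/m³
V = d / (distance per unit fuel) = 115272 / 2.05996×10⁶ = 0.0559584 m³
In in³: 0.0559584 / 1.63871×10⁻⁵ = 3414.78 in³

3415 in³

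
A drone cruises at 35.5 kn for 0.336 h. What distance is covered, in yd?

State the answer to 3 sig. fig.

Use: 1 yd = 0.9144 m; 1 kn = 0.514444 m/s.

2.42×10⁴ yd

35.5 kn × 0.514444 = 18.2628 m/s
0.336 h × 3600 = 1209.6 s
d = v × t = 18.2628 m/s × 1209.6 s = 22090.7 m
22090.7 m ÷ (0.9144 m/yd) = 24158.7 yd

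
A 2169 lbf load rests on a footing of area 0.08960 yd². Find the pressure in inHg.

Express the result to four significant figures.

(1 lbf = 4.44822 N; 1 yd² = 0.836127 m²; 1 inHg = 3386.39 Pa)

38.03 inHg

2169 lbf × 4.44822 → 9648.19 N
0.08960 yd² × 0.836127 → 0.074917 m²
P = F / A = 9648.19 N / 0.074917 m² = 128785 Pa
128785 Pa ÷ (3386.39 Pa/inHg) = 38.0302 inHg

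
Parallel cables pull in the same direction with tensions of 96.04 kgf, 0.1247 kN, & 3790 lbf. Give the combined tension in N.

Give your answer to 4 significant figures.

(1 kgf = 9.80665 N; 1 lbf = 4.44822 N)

96.04 kgf × 9.80665 = 941.831 N
0.1247 kN × 1000 = 124.7 N
3790 lbf × 4.44822 = 16858.8 N
Combined: 941.831 + 124.7 + 16858.8 = 17925.3 N

1.793×10⁴ N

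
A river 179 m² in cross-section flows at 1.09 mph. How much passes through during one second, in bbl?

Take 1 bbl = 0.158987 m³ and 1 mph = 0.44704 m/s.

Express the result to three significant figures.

549 bbl

1.09 mph × 0.44704 → 0.487274 m/s
V = v × A × t = 0.487274 m/s × 179 m² × 1 s = 87.222 m³
87.222 m³ ÷ (0.158987 m³/bbl) = 548.611 bbl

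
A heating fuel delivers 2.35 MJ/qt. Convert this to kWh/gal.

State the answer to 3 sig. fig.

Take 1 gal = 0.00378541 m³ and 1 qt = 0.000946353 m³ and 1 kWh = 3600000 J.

2.35 MJ/qt × 1000000 J/MJ ÷ 0.000946353 m³/qt = 2.48322×10⁹ J/m³
2.48322×10⁹ J/m³ ÷ 3600000 J/kWh × 0.00378541 m³/gal = 2.61111 kWh/gal

2.61 kWh/gal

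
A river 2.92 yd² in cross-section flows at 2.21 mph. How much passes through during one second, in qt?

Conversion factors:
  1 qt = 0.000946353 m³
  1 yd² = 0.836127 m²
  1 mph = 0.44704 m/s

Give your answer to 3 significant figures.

2.21 mph × 0.44704 = 0.987958 m/s
2.92 yd² × 0.836127 = 2.44149 m²
V = v × A × t = 0.987958 m/s × 2.44149 m² × 1 s = 2.41209 m³
2.41209 m³ ÷ (0.000946353 m³/qt) = 2548.83 qt

2550 qt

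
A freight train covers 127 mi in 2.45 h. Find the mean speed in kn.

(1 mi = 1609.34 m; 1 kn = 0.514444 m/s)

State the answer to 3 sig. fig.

45.0 kn

127 mi × 1609.34 → 204386 m
2.45 h × 3600 → 8820 s
v = d / t = 204386 m / 8820 s = 23.173 m/s
23.173 m/s ÷ (0.514444 m/s/kn) = 45.0447 kn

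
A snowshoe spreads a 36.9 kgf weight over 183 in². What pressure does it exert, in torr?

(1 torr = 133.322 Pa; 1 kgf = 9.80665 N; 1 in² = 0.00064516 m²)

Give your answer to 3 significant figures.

23.0 torr

36.9 kgf × 9.80665 → 361.865 N
183 in² × 0.00064516 → 0.118064 m²
P = F / A = 361.865 N / 0.118064 m² = 3064.99 Pa
3064.99 Pa ÷ (133.322 Pa/torr) = 22.9894 torr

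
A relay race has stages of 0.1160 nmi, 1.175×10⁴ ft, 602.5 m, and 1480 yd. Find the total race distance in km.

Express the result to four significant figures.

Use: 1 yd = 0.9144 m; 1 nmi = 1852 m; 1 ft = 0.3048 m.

0.1160 nmi × 1852 → 214.832 m
1.175×10⁴ ft × 0.3048 → 3581.4 m
602.5 m (already m)
1480 yd × 0.9144 → 1353.31 m
Combined: 214.832 + 3581.4 + 602.5 + 1353.31 = 5752.04 m
In km: 5752.04 / 1000 = 5.75204 km

5.752 km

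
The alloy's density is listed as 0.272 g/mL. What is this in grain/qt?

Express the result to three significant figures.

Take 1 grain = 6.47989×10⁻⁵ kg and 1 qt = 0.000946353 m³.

3970 grain/qt

0.272 g/mL × 0.001 kg/g ÷ 10⁻⁶ m³/mL = 272 kg/m³
272 kg/m³ ÷ 6.47989×10⁻⁵ kg/grain × 0.000946353 m³/qt = 3972.41 grain/qt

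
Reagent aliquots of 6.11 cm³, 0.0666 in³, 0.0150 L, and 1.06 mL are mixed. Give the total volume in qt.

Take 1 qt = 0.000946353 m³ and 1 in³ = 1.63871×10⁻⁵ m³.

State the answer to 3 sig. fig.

0.0246 qt

6.11 cm³ × 10⁻⁶ = 6.11×10⁻⁶ m³
0.0666 in³ × 1.63871×10⁻⁵ = 1.09138×10⁻⁶ m³
0.0150 L × 0.001 = 1.5×10⁻⁵ m³
1.06 mL × 10⁻⁶ = 1.06×10⁻⁶ m³
Sum: 6.11×10⁻⁶ + 1.09138×10⁻⁶ + 1.5×10⁻⁵ + 1.06×10⁻⁶ = 2.32614×10⁻⁵ m³
In qt: 2.32614×10⁻⁵ / 0.000946353 = 0.02458 qt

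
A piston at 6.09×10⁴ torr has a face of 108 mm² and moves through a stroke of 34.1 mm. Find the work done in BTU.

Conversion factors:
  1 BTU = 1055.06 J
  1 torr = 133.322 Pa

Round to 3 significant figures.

0.0283 BTU

6.09×10⁴ torr → 8.11931×10⁶ Pa
108 mm² → 1.08×10⁻⁴ m²
F = P × A = 8.11931×10⁶ × 1.08×10⁻⁴ = 876.885 N
34.1 mm → 0.0341 m
W = F × d = 876.885 × 0.0341 = 29.9018 J
In BTU: 29.9018 / 1055.06 = 0.0283413 BTU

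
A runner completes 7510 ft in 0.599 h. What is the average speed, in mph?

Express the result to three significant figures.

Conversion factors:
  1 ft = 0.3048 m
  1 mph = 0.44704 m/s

7510 ft × 0.3048 → 2289.05 m
0.599 h × 3600 → 2156.4 s
v = d / t = 2289.05 m / 2156.4 s = 1.06151 m/s
1.06151 m/s ÷ (0.44704 m/s/mph) = 2.37453 mph

2.37 mph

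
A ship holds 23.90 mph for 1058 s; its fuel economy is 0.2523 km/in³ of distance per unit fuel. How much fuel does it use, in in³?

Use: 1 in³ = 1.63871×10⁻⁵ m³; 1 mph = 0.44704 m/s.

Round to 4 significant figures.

44.80 in³

23.90 mph → 10.6843 m/s
d = v × t = 10.6843 × 1058 = 11304 m
0.2523 km/in³ → 1.53963×10⁷ m/m³
V = d / (distance per unit fuel) = 11304 / 1.53963×10⁷ = 7.34202×10⁻⁴ m³
In in³: 7.34202×10⁻⁴ / 1.63871×10⁻⁵ = 44.8037 in³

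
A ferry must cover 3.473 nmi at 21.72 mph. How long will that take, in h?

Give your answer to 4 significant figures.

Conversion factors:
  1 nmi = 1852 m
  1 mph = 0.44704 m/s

3.473 nmi × 1852 → 6432 m
21.72 mph × 0.44704 → 9.70971 m/s
t = d / v = 6432 m / 9.70971 m/s = 662.43 s
662.43 s ÷ (3600 s/h) = 0.184008 h

0.1840 h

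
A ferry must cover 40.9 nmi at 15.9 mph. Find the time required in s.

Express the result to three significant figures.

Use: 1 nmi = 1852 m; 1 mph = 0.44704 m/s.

1.07×10⁴ s

40.9 nmi × 1852 = 75746.8 m
15.9 mph × 0.44704 = 7.10794 m/s
t = d / v = 75746.8 m / 7.10794 m/s = 10656.6 s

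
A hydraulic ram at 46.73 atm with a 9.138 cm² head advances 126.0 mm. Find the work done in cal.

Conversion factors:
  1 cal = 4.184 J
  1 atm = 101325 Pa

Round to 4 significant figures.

130.3 cal

46.73 atm → 4.73492×10⁶ Pa
9.138 cm² → 9.138×10⁻⁴ m²
F = P × A = 4.73492×10⁶ × 9.138×10⁻⁴ = 4326.77 N
126.0 mm → 0.126 m
W = F × d = 4326.77 × 0.126 = 545.173 J
In cal: 545.173 / 4.184 = 130.299 cal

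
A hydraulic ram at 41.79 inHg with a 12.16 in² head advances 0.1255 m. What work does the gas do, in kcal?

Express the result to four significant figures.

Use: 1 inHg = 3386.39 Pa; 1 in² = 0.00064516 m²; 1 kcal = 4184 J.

41.79 inHg → 141517 Pa
12.16 in² → 0.00784515 m²
F = P × A = 141517 × 0.00784515 = 1110.22 N
W = F × d = 1110.22 × 0.1255 = 139.333 J
In kcal: 139.333 / 4184 = 0.0333014 kcal

0.03330 kcal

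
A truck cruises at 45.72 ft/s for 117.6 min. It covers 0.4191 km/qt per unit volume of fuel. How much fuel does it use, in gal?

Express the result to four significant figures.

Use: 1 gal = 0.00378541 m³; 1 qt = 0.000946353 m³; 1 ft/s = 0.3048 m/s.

58.65 gal

45.72 ft/s → 13.9355 m/s
117.6 min → 7056 s
d = v × t = 13.9355 × 7056 = 98328.9 m
0.4191 km/qt → 442858 m/m³
V = d / (distance per unit fuel) = 98328.9 / 442858 = 0.222033 m³
In gal: 0.222033 / 0.00378541 = 58.6549 gal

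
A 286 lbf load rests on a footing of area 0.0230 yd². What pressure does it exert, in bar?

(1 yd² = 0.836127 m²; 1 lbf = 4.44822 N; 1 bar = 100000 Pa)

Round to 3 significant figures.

286 lbf × 4.44822 → 1272.19 N
0.0230 yd² × 0.836127 → 0.0192309 m²
P = F / A = 1272.19 N / 0.0192309 m² = 66153.4 Pa
66153.4 Pa ÷ (100000 Pa/bar) = 0.661534 bar

0.662 bar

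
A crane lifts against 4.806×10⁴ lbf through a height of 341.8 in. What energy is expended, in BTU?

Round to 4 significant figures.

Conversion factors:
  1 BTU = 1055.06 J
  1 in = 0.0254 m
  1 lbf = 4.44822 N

1759 BTU

4.806×10⁴ lbf × 4.44822 → 213781 N
341.8 in × 0.0254 → 8.68172 m
W = F × d = 213781 N × 8.68172 m = 1.85599×10⁶ J
1.85599×10⁶ J ÷ (1055.06 J/BTU) = 1759.13 BTU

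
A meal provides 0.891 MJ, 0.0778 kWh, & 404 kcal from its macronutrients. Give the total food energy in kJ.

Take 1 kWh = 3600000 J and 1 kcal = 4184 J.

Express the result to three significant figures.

2860 kJ

0.891 MJ × 1000000 = 891000 J
0.0778 kWh × 3600000 = 280080 J
404 kcal × 4184 = 1.69034×10⁶ J
Combined: 891000 + 280080 + 1.69034×10⁶ = 2.86142×10⁶ J
In kJ: 2.86142×10⁶ / 1000 = 2861.42 kJ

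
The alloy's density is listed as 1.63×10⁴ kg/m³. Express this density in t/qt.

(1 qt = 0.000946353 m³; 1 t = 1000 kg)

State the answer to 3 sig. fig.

0.0154 t/qt

1.63×10⁴ kg/m³ is already 16300 kg/m³
16300 kg/m³ ÷ 1000 kg/t × 0.000946353 m³/qt = 0.0154256 t/qt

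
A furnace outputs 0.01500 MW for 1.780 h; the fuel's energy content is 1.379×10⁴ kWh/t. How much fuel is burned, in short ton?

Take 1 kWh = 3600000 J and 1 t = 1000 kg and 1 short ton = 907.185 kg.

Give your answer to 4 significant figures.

0.01500 MW → 15000 W
1.780 h → 6408 s
E = P × t = 15000 × 6408 = 9.612×10⁷ J
1.379×10⁴ kWh/t → 4.9644×10⁷ J/kg
m = E / e_s = 9.612×10⁷ / 4.9644×10⁷ = 1.93619 kg
In short ton: 1.93619 / 907.185 = 0.00213428 short ton

0.002134 short ton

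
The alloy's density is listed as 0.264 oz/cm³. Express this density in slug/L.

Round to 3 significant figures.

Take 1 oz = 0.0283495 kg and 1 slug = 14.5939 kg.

0.513 slug/L

0.264 oz/cm³ × 0.0283495 kg/oz ÷ 10⁻⁶ m³/cm³ = 7484.27 kg/m³
7484.27 kg/m³ ÷ 14.5939 kg/slug × 0.001 m³/L = 0.512835 slug/L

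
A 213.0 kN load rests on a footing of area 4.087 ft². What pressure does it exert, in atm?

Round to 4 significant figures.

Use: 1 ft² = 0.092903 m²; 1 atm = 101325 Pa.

5.536 atm

213.0 kN × 1000 → 213000 N
4.087 ft² × 0.092903 → 0.379695 m²
P = F / A = 213000 N / 0.379695 m² = 560977 Pa
560977 Pa ÷ (101325 Pa/atm) = 5.53641 atm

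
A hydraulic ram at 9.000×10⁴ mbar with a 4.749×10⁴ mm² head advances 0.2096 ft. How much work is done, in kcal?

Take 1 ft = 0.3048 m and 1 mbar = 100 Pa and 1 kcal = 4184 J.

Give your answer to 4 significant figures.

9.000×10⁴ mbar → 9×10⁶ Pa
4.749×10⁴ mm² → 0.04749 m²
F = P × A = 9×10⁶ × 0.04749 = 427410 N
0.2096 ft → 0.0638861 m
W = F × d = 427410 × 0.0638861 = 27305.6 J
In kcal: 27305.6 / 4184 = 6.5262 kcal

6.526 kcal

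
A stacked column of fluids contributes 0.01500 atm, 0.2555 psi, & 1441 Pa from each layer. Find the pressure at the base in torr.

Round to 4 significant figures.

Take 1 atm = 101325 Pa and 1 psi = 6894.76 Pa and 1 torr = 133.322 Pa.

35.42 torr

0.01500 atm × 101325 → 1519.88 Pa
0.2555 psi × 6894.76 → 1761.61 Pa
1441 Pa (already Pa)
Sum: 1519.88 + 1761.61 + 1441 = 4722.49 Pa
In torr: 4722.49 / 133.322 = 35.4217 torr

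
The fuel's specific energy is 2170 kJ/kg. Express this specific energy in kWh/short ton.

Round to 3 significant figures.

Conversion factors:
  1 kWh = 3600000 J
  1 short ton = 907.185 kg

2170 kJ/kg × 1000 J/kJ = 2.17×10⁶ J/kg
2.17×10⁶ J/kg ÷ 3600000 J/kWh × 907.185 kg/short ton = 546.831 kWh/short ton

547 kWh/short ton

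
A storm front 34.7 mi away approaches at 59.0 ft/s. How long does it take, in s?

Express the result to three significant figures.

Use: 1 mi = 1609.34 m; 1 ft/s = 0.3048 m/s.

34.7 mi × 1609.34 = 55844.1 m
59.0 ft/s × 0.3048 = 17.9832 m/s
t = d / v = 55844.1 m / 17.9832 m/s = 3105.35 s

3110 s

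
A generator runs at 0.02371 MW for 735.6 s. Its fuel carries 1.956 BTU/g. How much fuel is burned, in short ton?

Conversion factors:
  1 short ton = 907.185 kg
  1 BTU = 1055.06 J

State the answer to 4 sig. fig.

0.009316 short ton

0.02371 MW → 23710 W
E = P × t = 23710 × 735.6 = 1.74411×10⁷ J
1.956 BTU/g → 2.0637×10⁶ J/kg
m = E / e_s = 1.74411×10⁷ / 2.0637×10⁶ = 8.45137 kg
In short ton: 8.45137 / 907.185 = 0.00931604 short ton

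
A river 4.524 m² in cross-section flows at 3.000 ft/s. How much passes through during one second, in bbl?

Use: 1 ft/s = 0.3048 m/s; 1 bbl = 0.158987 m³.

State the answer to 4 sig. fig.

3.000 ft/s × 0.3048 → 0.9144 m/s
V = v × A × t = 0.9144 m/s × 4.524 m² × 1 s = 4.13675 m³
4.13675 m³ ÷ (0.158987 m³/bbl) = 26.0194 bbl

26.02 bbl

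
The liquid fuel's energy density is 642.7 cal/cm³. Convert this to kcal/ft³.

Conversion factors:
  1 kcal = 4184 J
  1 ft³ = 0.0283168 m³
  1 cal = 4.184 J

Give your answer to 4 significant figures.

1.820×10⁴ kcal/ft³

642.7 cal/cm³ × 4.184 J/cal ÷ 10⁻⁶ m³/cm³ = 2.68906×10⁹ J/m³
2.68906×10⁹ J/m³ ÷ 4184 J/kcal × 0.0283168 m³/ft³ = 18199.2 kcal/ft³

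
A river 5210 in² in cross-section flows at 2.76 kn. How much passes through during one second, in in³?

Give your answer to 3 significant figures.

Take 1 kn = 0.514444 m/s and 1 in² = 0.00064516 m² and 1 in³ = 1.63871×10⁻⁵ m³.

2.91×10⁵ in³

2.76 kn × 0.514444 = 1.41987 m/s
5210 in² × 0.00064516 = 3.36128 m²
V = v × A × t = 1.41987 m/s × 3.36128 m² × 1 s = 4.77258 m³
4.77258 m³ ÷ (1.63871×10⁻⁵ m³/in³) = 291240 in³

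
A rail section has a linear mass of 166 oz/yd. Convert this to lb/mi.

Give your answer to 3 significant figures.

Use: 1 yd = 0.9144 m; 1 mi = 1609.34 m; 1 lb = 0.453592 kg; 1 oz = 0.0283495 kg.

166 oz/yd × 0.0283495 kg/oz ÷ 0.9144 m/yd = 5.14656 kg/m
5.14656 kg/m ÷ 0.453592 kg/lb × 1609.34 m/mi = 18259.9 lb/mi

1.83×10⁴ lb/mi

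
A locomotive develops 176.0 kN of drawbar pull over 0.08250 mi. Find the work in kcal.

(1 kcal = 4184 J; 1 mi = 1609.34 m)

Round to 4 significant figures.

176.0 kN × 1000 = 176000 N
0.08250 mi × 1609.34 = 132.771 m
W = F × d = 176000 N × 132.771 m = 2.33677×10⁷ J
2.33677×10⁷ J ÷ (4184 J/kcal) = 5585.01 kcal

5585 kcal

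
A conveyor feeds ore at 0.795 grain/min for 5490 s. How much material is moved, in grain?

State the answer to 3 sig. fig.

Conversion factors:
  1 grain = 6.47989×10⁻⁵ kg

72.7 grain

0.795 grain/min → 8.58585×10⁻⁷ kg/s
m = ṁ × t = 8.58585×10⁻⁷ × 5490 = 0.00471363 kg
In grain: 0.00471363 / 6.47989×10⁻⁵ = 72.7424 grain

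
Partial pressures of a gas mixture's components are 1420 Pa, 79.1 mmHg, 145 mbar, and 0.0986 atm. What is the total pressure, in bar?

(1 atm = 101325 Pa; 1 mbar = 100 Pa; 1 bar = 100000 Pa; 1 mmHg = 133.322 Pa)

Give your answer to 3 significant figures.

1420 Pa (already Pa)
79.1 mmHg × 133.322 = 10545.8 Pa
145 mbar × 100 = 14500 Pa
0.0986 atm × 101325 = 9990.64 Pa
Sum: 1420 + 10545.8 + 14500 + 9990.64 = 36456.4 Pa
In bar: 36456.4 / 100000 = 0.364564 bar

0.365 bar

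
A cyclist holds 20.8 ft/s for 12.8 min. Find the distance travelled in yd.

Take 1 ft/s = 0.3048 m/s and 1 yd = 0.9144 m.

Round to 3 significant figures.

5320 yd

20.8 ft/s × 0.3048 → 6.33984 m/s
12.8 min × 60 → 768 s
d = v × t = 6.33984 m/s × 768 s = 4869 m
4869 m ÷ (0.9144 m/yd) = 5324.8 yd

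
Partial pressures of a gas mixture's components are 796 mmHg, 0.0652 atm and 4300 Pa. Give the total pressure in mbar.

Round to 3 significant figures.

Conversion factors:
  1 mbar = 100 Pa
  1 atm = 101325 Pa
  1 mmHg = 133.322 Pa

1170 mbar

796 mmHg × 133.322 = 106124 Pa
0.0652 atm × 101325 = 6606.39 Pa
4300 Pa (already Pa)
Combined: 106124 + 6606.39 + 4300 = 117030 Pa
In mbar: 117030 / 100 = 1170.3 mbar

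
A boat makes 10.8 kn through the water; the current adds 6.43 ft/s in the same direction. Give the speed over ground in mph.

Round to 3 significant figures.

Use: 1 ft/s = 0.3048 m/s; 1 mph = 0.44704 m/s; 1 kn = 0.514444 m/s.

16.8 mph

10.8 kn × 0.514444 = 5.556 m/s
6.43 ft/s × 0.3048 = 1.95986 m/s
Sum: 5.556 + 1.95986 = 7.51586 m/s
In mph: 7.51586 / 0.44704 = 16.8125 mph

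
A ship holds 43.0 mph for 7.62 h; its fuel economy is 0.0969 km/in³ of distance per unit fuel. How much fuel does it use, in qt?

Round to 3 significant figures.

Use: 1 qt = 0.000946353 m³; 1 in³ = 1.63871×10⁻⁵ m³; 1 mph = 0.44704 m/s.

94.2 qt

43.0 mph → 19.2227 m/s
7.62 h → 27432 s
d = v × t = 19.2227 × 27432 = 527317 m
0.0969 km/in³ → 5.91319×10⁶ m/m³
V = d / (distance per unit fuel) = 527317 / 5.91319×10⁶ = 0.0891764 m³
In qt: 0.0891764 / 0.000946353 = 94.2316 qt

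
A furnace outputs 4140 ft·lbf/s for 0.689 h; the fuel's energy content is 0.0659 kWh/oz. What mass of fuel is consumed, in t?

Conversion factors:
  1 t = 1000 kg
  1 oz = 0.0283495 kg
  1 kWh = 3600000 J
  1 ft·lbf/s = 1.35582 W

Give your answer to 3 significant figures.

4140 ft·lbf/s → 5613.09 W
0.689 h → 2480.4 s
E = P × t = 5613.09 × 2480.4 = 1.39227×10⁷ J
0.0659 kWh/oz → 8.3684×10⁶ J/kg
m = E / e_s = 1.39227×10⁷ / 8.3684×10⁶ = 1.66372 kg
In t: 1.66372 / 1000 = 0.00166372 t

0.00166 t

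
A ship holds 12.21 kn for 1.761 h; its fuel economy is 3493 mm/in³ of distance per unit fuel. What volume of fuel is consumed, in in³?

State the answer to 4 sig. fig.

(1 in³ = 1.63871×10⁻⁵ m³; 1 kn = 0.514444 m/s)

12.21 kn → 6.28136 m/s
1.761 h → 6339.6 s
d = v × t = 6.28136 × 6339.6 = 39821.3 m
3493 mm/in³ → 213155 m/m³
V = d / (distance per unit fuel) = 39821.3 / 213155 = 0.186819 m³
In in³: 0.186819 / 1.63871×10⁻⁵ = 11400.4 in³

1.140×10⁴ in³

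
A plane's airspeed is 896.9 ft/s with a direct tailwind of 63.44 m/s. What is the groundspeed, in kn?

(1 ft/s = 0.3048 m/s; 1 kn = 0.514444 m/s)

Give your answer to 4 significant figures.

654.7 kn

896.9 ft/s × 0.3048 = 273.375 m/s
63.44 m/s (already m/s)
Combined: 273.375 + 63.44 = 336.815 m/s
In kn: 336.815 / 0.514444 = 654.717 kn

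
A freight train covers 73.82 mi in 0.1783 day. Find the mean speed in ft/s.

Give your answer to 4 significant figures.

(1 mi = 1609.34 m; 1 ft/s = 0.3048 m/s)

25.30 ft/s

73.82 mi × 1609.34 → 118801 m
0.1783 day × 86400 → 15405.1 s
v = d / t = 118801 m / 15405.1 s = 7.7118 m/s
7.7118 m/s ÷ (0.3048 m/s/ft/s) = 25.3012 ft/s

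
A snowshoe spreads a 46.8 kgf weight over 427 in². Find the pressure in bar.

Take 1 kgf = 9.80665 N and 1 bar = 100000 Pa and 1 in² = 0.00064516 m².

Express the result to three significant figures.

0.0167 bar

46.8 kgf × 9.80665 = 458.951 N
427 in² × 0.00064516 = 0.275483 m²
P = F / A = 458.951 N / 0.275483 m² = 1665.99 Pa
1665.99 Pa ÷ (100000 Pa/bar) = 0.0166599 bar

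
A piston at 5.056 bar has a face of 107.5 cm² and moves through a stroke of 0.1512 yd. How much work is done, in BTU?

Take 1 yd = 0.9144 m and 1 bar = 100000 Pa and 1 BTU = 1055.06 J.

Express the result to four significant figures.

0.7122 BTU

5.056 bar → 505600 Pa
107.5 cm² → 0.01075 m²
F = P × A = 505600 × 0.01075 = 5435.2 N
0.1512 yd → 0.138257 m
W = F × d = 5435.2 × 0.138257 = 751.454 J
In BTU: 751.454 / 1055.06 = 0.712238 BTU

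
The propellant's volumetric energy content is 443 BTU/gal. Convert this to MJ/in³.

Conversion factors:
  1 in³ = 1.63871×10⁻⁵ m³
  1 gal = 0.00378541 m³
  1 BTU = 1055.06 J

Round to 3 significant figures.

0.00202 MJ/in³

443 BTU/gal × 1055.06 J/BTU ÷ 0.00378541 m³/gal = 1.23472×10⁸ J/m³
1.23472×10⁸ J/m³ ÷ 1000000 J/MJ × 1.63871×10⁻⁵ m³/in³ = 0.00202335 MJ/in³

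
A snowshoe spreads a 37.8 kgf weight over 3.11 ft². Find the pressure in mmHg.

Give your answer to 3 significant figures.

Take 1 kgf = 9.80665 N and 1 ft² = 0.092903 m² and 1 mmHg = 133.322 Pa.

9.62 mmHg

37.8 kgf × 9.80665 = 370.691 N
3.11 ft² × 0.092903 = 0.288928 m²
P = F / A = 370.691 N / 0.288928 m² = 1282.99 Pa
1282.99 Pa ÷ (133.322 Pa/mmHg) = 9.62324 mmHg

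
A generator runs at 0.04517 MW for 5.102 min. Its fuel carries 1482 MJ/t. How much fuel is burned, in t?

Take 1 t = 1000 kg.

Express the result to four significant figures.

0.009330 t

0.04517 MW → 45170 W
5.102 min → 306.12 s
E = P × t = 45170 × 306.12 = 1.38274×10⁷ J
1482 MJ/t → 1.482×10⁶ J/kg
m = E / e_s = 1.38274×10⁷ / 1.482×10⁶ = 9.33023 kg
In t: 9.33023 / 1000 = 0.00933023 t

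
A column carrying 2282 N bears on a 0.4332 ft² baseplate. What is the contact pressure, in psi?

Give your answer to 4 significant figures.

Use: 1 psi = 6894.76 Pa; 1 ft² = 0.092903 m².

8.224 psi

0.4332 ft² × 0.092903 = 0.0402456 m²
P = F / A = 2282 N / 0.0402456 m² = 56701.9 Pa
56701.9 Pa ÷ (6894.76 Pa/psi) = 8.22391 psi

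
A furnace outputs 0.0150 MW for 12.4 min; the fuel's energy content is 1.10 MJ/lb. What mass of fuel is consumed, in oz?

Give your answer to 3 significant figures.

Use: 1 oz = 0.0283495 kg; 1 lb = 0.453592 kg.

162 oz

0.0150 MW → 15000 W
12.4 min → 744 s
E = P × t = 15000 × 744 = 1.116×10⁷ J
1.10 MJ/lb → 2.42509×10⁶ J/kg
m = E / e_s = 1.116×10⁷ / 2.42509×10⁶ = 4.60189 kg
In oz: 4.60189 / 0.0283495 = 162.327 oz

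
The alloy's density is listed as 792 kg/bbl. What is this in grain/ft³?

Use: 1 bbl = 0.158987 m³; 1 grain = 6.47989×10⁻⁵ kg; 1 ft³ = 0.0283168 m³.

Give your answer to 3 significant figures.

2.18×10⁶ grain/ft³

792 kg/bbl ÷ 0.158987 m³/bbl = 4981.54 kg/m³
4981.54 kg/m³ ÷ 6.47989×10⁻⁵ kg/grain × 0.0283168 m³/ft³ = 2.17691×10⁶ grain/ft³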